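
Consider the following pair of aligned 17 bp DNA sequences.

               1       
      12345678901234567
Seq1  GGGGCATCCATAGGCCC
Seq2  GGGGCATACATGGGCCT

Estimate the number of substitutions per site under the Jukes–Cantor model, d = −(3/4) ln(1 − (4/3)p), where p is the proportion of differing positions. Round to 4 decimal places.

0.2012

Differing sites — 8:C/A; 12:A/G; 17:C/T.
p = 3/17 = 0.176471.
d = −0.75 · ln(1 − (4/3)·0.176471) = −0.75 · ln(0.764705) = −0.75 · (-0.268265) = 0.2012.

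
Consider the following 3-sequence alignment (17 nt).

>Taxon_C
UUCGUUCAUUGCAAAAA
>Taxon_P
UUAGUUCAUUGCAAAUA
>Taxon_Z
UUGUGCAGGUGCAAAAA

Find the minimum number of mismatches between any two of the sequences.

Pairwise Hamming distances:
  Taxon_C vs Taxon_P: 2
  Taxon_C vs Taxon_Z: 7
  Taxon_P vs Taxon_Z: 8
The smallest is 2, between Taxon_C and Taxon_P.

2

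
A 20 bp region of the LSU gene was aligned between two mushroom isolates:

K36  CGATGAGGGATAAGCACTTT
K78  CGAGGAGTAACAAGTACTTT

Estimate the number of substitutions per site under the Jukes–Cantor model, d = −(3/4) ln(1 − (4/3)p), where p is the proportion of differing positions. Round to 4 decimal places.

Mismatches occur at site 4 (T/G), site 8 (G/T), site 9 (G/A), site 11 (T/C), site 15 (C/T).
p = 5/20 = 0.250000.
d = −0.75 · ln(1 − (4/3)·0.250000) = −0.75 · ln(0.666667) = −0.75 · (-0.405465) = 0.3041.

0.3041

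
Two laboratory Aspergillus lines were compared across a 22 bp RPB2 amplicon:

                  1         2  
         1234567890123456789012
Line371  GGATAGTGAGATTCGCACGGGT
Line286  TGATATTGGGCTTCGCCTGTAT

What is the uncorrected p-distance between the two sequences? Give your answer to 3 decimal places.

0.364

The sequences differ at positions 1 (G/T), 6 (G/T), 9 (A/G), 11 (A/C), 17 (A/C), 18 (C/T), 20 (G/T), 21 (G/A).
There are 8 differences over 22 sites, so p = 8/22 = 0.364.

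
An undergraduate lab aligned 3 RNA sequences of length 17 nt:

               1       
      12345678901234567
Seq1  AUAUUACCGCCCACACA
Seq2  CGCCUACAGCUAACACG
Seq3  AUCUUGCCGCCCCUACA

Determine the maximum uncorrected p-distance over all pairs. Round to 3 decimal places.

0.588

Pairwise Hamming distances:
  Seq1 vs Seq2: 8
  Seq1 vs Seq3: 4
  Seq2 vs Seq3: 10
The largest is 10 mismatches, between Seq2 and Seq3; p = 10/17 = 0.588.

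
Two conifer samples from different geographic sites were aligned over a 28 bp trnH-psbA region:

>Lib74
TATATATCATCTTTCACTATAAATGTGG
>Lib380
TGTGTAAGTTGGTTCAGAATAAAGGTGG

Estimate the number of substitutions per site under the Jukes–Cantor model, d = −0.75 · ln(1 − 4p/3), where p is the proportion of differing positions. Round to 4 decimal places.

Differing sites — 2:A/G; 4:A/G; 7:T/A; 8:C/G; 9:A/T; 11:C/G; 12:T/G; 17:C/G; 18:T/A; 24:T/G.
p = 10/28 = 0.357143.
d = −0.75 · ln(1 − (4/3)·0.357143) = −0.75 · ln(0.523809) = −0.75 · (-0.646628) = 0.4850.

0.4850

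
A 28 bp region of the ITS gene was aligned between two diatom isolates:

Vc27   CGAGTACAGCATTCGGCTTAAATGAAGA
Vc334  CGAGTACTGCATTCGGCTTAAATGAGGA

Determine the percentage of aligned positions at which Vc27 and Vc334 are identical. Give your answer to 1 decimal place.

Mismatches occur at site 8 (A/T), site 26 (A/G).
26 of the 28 sites match, so the percent identity is 26/28 × 100 = 92.9%.

92.9%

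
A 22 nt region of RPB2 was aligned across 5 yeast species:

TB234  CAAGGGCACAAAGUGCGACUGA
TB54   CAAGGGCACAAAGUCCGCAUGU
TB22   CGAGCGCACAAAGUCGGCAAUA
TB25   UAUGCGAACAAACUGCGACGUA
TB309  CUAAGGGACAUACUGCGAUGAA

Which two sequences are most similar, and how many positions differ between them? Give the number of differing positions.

4

Pairwise Hamming distances:
  TB234 vs TB54: 4
  TB234 vs TB22: 8
  TB234 vs TB25: 7
  TB234 vs TB309: 8
  TB54 vs TB22: 6
  TB54 vs TB25: 11
  TB54 vs TB309: 11
  TB22 vs TB25: 10
  TB22 vs TB309: 12
  TB25 vs TB309: 9
The smallest is 4, between TB234 and TB54.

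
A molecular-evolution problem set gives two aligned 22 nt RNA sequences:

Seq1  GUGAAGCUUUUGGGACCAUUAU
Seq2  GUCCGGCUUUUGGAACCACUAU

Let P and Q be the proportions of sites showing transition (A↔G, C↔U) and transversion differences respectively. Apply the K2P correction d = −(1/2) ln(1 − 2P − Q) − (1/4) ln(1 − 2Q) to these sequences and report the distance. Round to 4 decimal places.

Differing sites — 3:G/C (Tv); 4:A/C (Tv); 5:A/G (Ti); 14:G/A (Ti); 19:U/C (Ti).
Of the 5 differences, 3 transitions and 2 transversions over 22 sites: P = 3/22 = 0.136364, Q = 2/22 = 0.090909.
d = −0.5·ln(0.636363) − 0.25·ln(0.818182) = −0.5·(-0.451986) − 0.25·(-0.200670) = 0.2762.

0.2762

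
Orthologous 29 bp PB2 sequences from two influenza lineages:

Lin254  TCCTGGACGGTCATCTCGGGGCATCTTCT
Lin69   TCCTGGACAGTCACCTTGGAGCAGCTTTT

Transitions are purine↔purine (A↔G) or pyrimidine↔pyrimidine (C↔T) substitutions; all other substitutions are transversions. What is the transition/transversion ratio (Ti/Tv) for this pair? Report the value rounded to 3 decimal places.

5.000

Differing sites — 9:G/A (Ti); 14:T/C (Ti); 17:C/T (Ti); 20:G/A (Ti); 24:T/G (Tv); 28:C/T (Ti).
Of the 6 differences, 5 transitions and 1 transversion, so Ti/Tv = 5/1 = 5.000.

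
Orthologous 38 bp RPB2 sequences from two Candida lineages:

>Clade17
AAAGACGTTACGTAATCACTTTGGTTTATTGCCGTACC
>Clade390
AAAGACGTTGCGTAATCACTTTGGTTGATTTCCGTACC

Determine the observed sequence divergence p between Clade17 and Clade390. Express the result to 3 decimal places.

The sequences differ at positions 10 (A/G), 27 (T/G), 31 (G/T).
There are 3 differences over 38 sites, so p = 3/38 = 0.079.

0.079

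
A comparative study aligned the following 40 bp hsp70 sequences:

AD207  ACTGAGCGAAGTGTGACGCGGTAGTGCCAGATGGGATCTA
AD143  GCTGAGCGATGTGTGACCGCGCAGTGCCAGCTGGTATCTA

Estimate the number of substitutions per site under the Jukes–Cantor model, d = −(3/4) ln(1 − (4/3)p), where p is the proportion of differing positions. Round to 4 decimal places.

Mismatches occur at site 1 (A/G), site 10 (A/T), site 18 (G/C), site 19 (C/G), site 20 (G/C), site 22 (T/C), site 31 (A/C), site 35 (G/T).
p = 8/40 = 0.200000.
d = −0.75 · ln(1 − (4/3)·0.200000) = −0.75 · ln(0.733333) = −0.75 · (-0.310155) = 0.2326.

0.2326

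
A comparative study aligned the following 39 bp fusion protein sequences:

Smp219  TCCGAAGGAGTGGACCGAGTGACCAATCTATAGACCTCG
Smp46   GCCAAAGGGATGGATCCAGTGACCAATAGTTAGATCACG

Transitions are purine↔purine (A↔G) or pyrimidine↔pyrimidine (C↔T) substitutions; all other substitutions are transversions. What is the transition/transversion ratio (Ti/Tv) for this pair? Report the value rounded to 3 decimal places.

Differing sites — 1:T/G (Tv); 4:G/A (Ti); 9:A/G (Ti); 10:G/A (Ti); 15:C/T (Ti); 17:G/C (Tv); 28:C/A (Tv); 29:T/G (Tv); 30:A/T (Tv); 35:C/T (Ti); 37:T/A (Tv).
Of the 11 differences, 5 transitions and 6 transversions, so Ti/Tv = 5/6 = 0.833.

0.833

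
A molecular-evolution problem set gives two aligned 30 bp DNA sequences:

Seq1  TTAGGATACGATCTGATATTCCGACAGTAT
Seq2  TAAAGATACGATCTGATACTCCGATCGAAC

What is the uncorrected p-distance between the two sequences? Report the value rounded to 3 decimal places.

0.233

Differing sites — 2:T/A; 4:G/A; 19:T/C; 25:C/T; 26:A/C; 28:T/A; 30:T/C.
There are 7 differences over 30 sites, so p = 7/30 = 0.233.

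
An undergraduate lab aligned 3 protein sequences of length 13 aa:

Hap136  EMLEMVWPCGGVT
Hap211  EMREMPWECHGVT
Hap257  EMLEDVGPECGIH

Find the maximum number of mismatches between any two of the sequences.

Pairwise Hamming distances:
  Hap136 vs Hap211: 4
  Hap136 vs Hap257: 6
  Hap211 vs Hap257: 9
The largest is 9, between Hap211 and Hap257.

9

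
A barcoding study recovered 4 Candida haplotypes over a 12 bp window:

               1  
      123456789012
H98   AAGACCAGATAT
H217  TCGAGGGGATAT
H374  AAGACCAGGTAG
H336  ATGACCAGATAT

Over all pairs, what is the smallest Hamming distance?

Pairwise Hamming distances:
  H98 vs H217: 5
  H98 vs H374: 2
  H98 vs H336: 1
  H217 vs H374: 7
  H217 vs H336: 5
  H374 vs H336: 3
The smallest is 1, between H98 and H336.

1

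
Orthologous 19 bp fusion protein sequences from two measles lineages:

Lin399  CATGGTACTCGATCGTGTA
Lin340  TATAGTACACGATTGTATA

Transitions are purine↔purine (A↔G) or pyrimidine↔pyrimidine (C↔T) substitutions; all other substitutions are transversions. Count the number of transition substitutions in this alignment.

Mismatches occur at site 1 (C→T, transition), site 4 (G→A, transition), site 9 (T→A, transversion), site 14 (C→T, transition), site 17 (G→A, transition).
Of the 5 differences, 4 transitions and 1 transversion, so the answer is 4.

4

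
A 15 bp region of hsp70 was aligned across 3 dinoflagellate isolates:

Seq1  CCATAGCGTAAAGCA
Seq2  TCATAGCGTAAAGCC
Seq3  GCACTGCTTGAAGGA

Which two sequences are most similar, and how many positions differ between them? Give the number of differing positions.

Pairwise Hamming distances:
  Seq1 vs Seq2: 2
  Seq1 vs Seq3: 6
  Seq2 vs Seq3: 7
The smallest is 2, between Seq1 and Seq2.

2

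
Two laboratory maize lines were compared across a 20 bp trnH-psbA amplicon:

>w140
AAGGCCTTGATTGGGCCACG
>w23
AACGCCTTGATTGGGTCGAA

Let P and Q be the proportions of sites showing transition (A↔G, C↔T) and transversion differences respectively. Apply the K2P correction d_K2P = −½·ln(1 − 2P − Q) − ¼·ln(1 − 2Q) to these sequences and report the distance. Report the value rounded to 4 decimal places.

Differing sites — 3:G/C (Tv); 16:C/T (Ti); 18:A/G (Ti); 19:C/A (Tv); 20:G/A (Ti).
Of the 5 differences, 3 transitions and 2 transversions over 20 sites: P = 3/20 = 0.150000, Q = 2/20 = 0.100000.
d = −0.5·ln(0.600000) − 0.25·ln(0.800000) = −0.5·(-0.510826) − 0.25·(-0.223144) = 0.3112.

0.3112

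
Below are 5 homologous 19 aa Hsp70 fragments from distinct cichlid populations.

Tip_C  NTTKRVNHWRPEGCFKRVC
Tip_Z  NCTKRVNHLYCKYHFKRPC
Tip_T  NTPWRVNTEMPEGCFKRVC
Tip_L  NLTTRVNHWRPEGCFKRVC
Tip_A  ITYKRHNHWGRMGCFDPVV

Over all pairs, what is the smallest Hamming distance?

2

Pairwise Hamming distances:
  Tip_C vs Tip_Z: 8
  Tip_C vs Tip_T: 5
  Tip_C vs Tip_L: 2
  Tip_C vs Tip_A: 9
  Tip_Z vs Tip_T: 11
  Tip_Z vs Tip_L: 9
  Tip_Z vs Tip_A: 14
  Tip_T vs Tip_L: 6
  Tip_T vs Tip_A: 12
  Tip_L vs Tip_A: 11
The smallest is 2, between Tip_C and Tip_L.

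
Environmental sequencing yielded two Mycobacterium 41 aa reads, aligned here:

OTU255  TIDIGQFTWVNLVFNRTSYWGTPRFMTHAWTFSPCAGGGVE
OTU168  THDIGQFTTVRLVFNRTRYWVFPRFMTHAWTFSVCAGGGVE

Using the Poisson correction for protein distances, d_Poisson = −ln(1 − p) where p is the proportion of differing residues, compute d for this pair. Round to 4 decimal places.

0.1872

Differing sites — 2:I/H; 9:W/T; 11:N/R; 18:S/R; 21:G/V; 22:T/F; 34:P/V.
p = 7/41 = 0.170732.
d = −ln(1 − 0.170732) = −ln(0.829268) = 0.1872.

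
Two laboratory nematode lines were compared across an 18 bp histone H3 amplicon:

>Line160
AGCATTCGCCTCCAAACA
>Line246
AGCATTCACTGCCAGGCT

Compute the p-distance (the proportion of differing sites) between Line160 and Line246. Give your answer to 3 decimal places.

The sequences differ at positions 8 (G/A), 10 (C/T), 11 (T/G), 15 (A/G), 16 (A/G), 18 (A/T).
There are 6 differences over 18 sites, so p = 6/18 = 0.333.

0.333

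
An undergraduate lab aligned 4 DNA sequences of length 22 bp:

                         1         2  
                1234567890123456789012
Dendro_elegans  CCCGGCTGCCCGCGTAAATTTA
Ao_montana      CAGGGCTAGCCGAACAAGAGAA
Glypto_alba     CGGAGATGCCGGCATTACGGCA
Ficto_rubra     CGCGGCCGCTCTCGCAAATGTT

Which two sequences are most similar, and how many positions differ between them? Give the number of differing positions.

7

Pairwise Hamming distances:
  Dendro_elegans vs Ao_montana: 11
  Dendro_elegans vs Glypto_alba: 11
  Dendro_elegans vs Ficto_rubra: 7
  Ao_montana vs Glypto_alba: 12
  Ao_montana vs Ficto_rubra: 13
  Glypto_alba vs Ficto_rubra: 14
The smallest is 7, between Dendro_elegans and Ficto_rubra.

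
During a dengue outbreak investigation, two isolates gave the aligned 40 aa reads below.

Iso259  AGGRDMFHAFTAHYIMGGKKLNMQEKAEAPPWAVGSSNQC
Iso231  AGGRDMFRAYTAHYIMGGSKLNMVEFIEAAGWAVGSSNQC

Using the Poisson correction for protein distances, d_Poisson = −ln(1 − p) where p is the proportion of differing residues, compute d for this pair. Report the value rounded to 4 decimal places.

The sequences differ at positions 8 (H/R), 10 (F/Y), 19 (K/S), 24 (Q/V), 26 (K/F), 27 (A/I), 30 (P/A), 31 (P/G).
p = 8/40 = 0.200000.
d = −ln(1 − 0.200000) = −ln(0.800000) = 0.2231.

0.2231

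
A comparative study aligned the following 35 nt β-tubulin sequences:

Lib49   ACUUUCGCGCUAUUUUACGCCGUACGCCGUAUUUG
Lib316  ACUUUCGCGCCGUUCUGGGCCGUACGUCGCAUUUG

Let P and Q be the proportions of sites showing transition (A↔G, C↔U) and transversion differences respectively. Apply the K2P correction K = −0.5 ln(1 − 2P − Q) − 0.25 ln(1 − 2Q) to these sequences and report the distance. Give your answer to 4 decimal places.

Mismatches occur at site 11 (U/C, transition), site 12 (A/G, transition), site 15 (U/C, transition), site 17 (A/G, transition), site 18 (C/G, transversion), site 27 (C/U, transition), site 30 (U/C, transition).
Of the 7 differences, 6 transitions and 1 transversion over 35 sites: P = 6/35 = 0.171429, Q = 1/35 = 0.028571.
d = −0.5·ln(0.628571) − 0.25·ln(0.942858) = −0.5·(-0.464306) − 0.25·(-0.058840) = 0.2469.

0.2469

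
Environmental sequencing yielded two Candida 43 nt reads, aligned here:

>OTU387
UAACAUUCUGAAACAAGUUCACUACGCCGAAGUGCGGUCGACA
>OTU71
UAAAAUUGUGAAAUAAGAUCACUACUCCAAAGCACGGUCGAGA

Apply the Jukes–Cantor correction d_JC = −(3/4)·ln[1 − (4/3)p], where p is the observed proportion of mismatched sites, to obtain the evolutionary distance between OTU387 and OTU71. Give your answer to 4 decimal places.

0.2454

Mismatches occur at site 4 (C→A), site 8 (C→G), site 14 (C→U), site 18 (U→A), site 26 (G→U), site 29 (G→A), site 33 (U→C), site 34 (G→A), site 42 (C→G).
p = 9/43 = 0.209302.
d = −0.75 · ln(1 − (4/3)·0.209302) = −0.75 · ln(0.720931) = −0.75 · (-0.327212) = 0.2454.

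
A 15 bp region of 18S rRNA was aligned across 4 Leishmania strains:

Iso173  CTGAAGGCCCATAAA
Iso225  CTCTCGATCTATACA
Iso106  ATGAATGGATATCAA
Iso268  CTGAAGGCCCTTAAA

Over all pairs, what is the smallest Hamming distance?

1

Pairwise Hamming distances:
  Iso173 vs Iso225: 7
  Iso173 vs Iso106: 6
  Iso173 vs Iso268: 1
  Iso225 vs Iso106: 10
  Iso225 vs Iso268: 8
  Iso106 vs Iso268: 7
The smallest is 1, between Iso173 and Iso268.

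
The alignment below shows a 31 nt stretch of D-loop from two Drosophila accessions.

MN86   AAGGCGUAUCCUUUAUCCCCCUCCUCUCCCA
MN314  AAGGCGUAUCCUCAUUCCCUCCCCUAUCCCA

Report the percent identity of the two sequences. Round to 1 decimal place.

80.6%

Mismatches occur at site 13 (U↔C), site 14 (U↔A), site 15 (A↔U), site 20 (C↔U), site 22 (U↔C), site 26 (C↔A).
25 of the 31 sites match, so the percent identity is 25/31 × 100 = 80.6%.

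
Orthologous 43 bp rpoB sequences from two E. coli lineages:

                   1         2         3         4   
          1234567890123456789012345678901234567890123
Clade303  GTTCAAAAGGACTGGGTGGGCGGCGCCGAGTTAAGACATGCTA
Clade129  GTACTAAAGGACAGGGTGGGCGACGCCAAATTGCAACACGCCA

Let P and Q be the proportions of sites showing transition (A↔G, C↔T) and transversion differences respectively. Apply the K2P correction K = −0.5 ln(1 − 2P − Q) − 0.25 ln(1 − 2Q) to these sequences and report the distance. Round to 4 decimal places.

0.3226

The sequences differ at positions 3 (T/A, transversion), 5 (A/T, transversion), 13 (T/A, transversion), 23 (G/A, transition), 28 (G/A, transition), 30 (G/A, transition), 33 (A/G, transition), 34 (A/C, transversion), 35 (G/A, transition), 39 (T/C, transition), 42 (T/C, transition).
Of the 11 differences, 7 transitions and 4 transversions over 43 sites: P = 7/43 = 0.162791, Q = 4/43 = 0.093023.
d = −0.5·ln(0.581395) − 0.25·ln(0.813954) = −0.5·(-0.542325) − 0.25·(-0.205851) = 0.3226.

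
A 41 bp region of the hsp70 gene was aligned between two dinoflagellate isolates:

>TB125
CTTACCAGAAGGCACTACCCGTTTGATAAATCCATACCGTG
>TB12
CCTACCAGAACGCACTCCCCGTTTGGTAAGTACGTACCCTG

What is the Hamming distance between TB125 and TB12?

The sequences differ at positions 2 (T/C), 11 (G/C), 17 (A/C), 26 (A/G), 30 (A/G), 32 (C/A), 34 (A/G), 39 (G/C).
That gives 8 mismatches out of 41 aligned sites, so the Hamming distance is 8.

8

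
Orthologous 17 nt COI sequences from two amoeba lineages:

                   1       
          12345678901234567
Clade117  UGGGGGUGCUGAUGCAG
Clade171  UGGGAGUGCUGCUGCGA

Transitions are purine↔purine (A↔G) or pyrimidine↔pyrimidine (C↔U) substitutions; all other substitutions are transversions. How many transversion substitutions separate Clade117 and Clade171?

Mismatches occur at site 5 (G↔A, transition), site 12 (A↔C, transversion), site 16 (A↔G, transition), site 17 (G↔A, transition).
Of the 4 differences, 3 transitions and 1 transversion, so the answer is 1.

1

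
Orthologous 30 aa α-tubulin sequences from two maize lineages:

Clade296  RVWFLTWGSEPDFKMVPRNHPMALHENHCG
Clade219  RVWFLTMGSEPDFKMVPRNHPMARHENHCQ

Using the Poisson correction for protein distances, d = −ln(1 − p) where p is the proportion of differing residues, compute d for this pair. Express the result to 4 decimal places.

0.1054

Mismatches occur at site 7 (W↔M), site 24 (L↔R), site 30 (G↔Q).
p = 3/30 = 0.100000.
d = −ln(1 − 0.100000) = −ln(0.900000) = 0.1054.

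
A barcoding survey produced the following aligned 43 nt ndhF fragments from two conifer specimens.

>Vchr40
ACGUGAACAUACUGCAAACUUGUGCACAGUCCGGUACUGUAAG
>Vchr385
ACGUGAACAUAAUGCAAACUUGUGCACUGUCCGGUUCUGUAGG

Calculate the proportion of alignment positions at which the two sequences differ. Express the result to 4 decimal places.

0.0930

Differing sites — 12:C/A; 28:A/U; 36:A/U; 42:A/G.
There are 4 differences over 43 sites, so p = 4/43 = 0.0930.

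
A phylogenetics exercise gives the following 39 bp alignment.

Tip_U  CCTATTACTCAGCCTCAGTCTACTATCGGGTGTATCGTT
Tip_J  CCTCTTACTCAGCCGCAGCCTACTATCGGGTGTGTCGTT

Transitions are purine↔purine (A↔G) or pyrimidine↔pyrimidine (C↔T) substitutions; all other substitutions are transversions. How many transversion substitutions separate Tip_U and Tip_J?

2

The sequences differ at positions 4 (A/C, transversion), 15 (T/G, transversion), 19 (T/C, transition), 34 (A/G, transition).
Of the 4 differences, 2 transitions and 2 transversions, so the answer is 2.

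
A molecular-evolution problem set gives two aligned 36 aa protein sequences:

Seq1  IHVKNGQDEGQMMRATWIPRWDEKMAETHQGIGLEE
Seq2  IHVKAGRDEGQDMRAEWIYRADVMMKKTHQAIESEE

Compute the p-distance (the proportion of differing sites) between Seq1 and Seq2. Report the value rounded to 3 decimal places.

The sequences differ at positions 5 (N/A), 7 (Q/R), 12 (M/D), 16 (T/E), 19 (P/Y), 21 (W/A), 23 (E/V), 24 (K/M), 26 (A/K), 27 (E/K), 31 (G/A), 33 (G/E), 34 (L/S).
There are 13 differences over 36 sites, so p = 13/36 = 0.361.

0.361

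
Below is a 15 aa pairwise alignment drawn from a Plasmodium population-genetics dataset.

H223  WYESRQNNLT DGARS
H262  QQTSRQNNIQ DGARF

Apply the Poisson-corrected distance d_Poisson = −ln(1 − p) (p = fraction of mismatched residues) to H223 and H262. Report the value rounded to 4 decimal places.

Mismatches occur at site 1 (W→Q), site 2 (Y→Q), site 3 (E→T), site 9 (L→I), site 10 (T→Q), site 15 (S→F).
p = 6/15 = 0.400000.
d = −ln(1 − 0.400000) = −ln(0.600000) = 0.5108.

0.5108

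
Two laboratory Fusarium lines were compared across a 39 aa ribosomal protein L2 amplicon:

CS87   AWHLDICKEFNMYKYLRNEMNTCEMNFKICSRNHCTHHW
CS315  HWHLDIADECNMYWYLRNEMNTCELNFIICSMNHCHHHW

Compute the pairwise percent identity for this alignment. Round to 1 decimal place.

76.9%

The sequences differ at positions 1 (A/H), 7 (C/A), 8 (K/D), 10 (F/C), 14 (K/W), 25 (M/L), 28 (K/I), 32 (R/M), 36 (T/H).
30 of the 39 sites match, so the percent identity is 30/39 × 100 = 76.9%.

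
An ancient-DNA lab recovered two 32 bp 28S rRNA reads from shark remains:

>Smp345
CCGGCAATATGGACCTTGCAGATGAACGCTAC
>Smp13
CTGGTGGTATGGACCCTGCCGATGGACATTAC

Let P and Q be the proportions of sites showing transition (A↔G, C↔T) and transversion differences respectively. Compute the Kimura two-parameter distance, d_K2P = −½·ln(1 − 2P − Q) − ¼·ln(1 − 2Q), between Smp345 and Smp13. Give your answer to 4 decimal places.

Differing sites — 2:C/T (Ti); 5:C/T (Ti); 6:A/G (Ti); 7:A/G (Ti); 16:T/C (Ti); 20:A/C (Tv); 25:A/G (Ti); 28:G/A (Ti); 29:C/T (Ti).
Of the 9 differences, 8 transitions and 1 transversion over 32 sites: P = 8/32 = 0.250000, Q = 1/32 = 0.031250.
d = −0.5·ln(0.468750) − 0.25·ln(0.937500) = −0.5·(-0.757686) − 0.25·(-0.064539) = 0.3950.

0.3950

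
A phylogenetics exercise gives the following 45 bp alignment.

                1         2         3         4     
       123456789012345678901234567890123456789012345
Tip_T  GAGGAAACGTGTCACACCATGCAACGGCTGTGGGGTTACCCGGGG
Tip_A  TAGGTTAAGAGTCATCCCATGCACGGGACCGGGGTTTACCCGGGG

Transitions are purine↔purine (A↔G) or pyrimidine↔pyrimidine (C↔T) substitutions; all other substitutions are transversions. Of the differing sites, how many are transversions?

12

Differing sites — 1:G/T (Tv); 5:A/T (Tv); 6:A/T (Tv); 8:C/A (Tv); 10:T/A (Tv); 15:C/T (Ti); 16:A/C (Tv); 24:A/C (Tv); 25:C/G (Tv); 28:C/A (Tv); 29:T/C (Ti); 30:G/C (Tv); 31:T/G (Tv); 35:G/T (Tv).
Of the 14 differences, 2 transitions and 12 transversions, so the answer is 12.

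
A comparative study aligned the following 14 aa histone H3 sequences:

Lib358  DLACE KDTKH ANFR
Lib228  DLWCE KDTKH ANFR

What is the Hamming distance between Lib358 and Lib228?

1

A single mismatch occurs at site 3 (A↔W).
That gives 1 mismatch out of 14 aligned sites, so the Hamming distance is 1.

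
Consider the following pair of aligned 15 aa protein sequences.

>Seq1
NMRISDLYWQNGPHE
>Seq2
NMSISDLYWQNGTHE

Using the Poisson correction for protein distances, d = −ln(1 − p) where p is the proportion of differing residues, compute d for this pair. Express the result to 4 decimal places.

0.1431

Mismatches occur at site 3 (R↔S), site 13 (P↔T).
p = 2/15 = 0.133333.
d = −ln(1 − 0.133333) = −ln(0.866667) = 0.1431.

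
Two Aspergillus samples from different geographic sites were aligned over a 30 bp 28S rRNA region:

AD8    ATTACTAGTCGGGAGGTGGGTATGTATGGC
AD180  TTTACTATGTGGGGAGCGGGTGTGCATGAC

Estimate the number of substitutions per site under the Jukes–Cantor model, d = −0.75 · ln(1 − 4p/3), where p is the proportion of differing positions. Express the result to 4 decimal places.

Differing sites — 1:A/T; 8:G/T; 9:T/G; 10:C/T; 14:A/G; 15:G/A; 17:T/C; 22:A/G; 25:T/C; 29:G/A.
p = 10/30 = 0.333333.
d = −0.75 · ln(1 − (4/3)·0.333333) = −0.75 · ln(0.555556) = −0.75 · (-0.587786) = 0.4408.

0.4408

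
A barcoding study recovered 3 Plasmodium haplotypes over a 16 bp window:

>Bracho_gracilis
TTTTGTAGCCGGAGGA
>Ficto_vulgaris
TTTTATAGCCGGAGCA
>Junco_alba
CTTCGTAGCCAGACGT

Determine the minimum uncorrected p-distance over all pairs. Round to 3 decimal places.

0.125

Pairwise Hamming distances:
  Bracho_gracilis vs Ficto_vulgaris: 2
  Bracho_gracilis vs Junco_alba: 5
  Ficto_vulgaris vs Junco_alba: 7
The smallest is 2 mismatches, between Bracho_gracilis and Ficto_vulgaris; p = 2/16 = 0.125.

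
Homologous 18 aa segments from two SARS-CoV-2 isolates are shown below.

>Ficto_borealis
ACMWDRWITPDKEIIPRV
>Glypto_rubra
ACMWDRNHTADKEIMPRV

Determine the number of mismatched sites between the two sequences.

4

Differing sites — 7:W/N; 8:I/H; 10:P/A; 15:I/M.
That gives 4 mismatches out of 18 aligned sites, so the Hamming distance is 4.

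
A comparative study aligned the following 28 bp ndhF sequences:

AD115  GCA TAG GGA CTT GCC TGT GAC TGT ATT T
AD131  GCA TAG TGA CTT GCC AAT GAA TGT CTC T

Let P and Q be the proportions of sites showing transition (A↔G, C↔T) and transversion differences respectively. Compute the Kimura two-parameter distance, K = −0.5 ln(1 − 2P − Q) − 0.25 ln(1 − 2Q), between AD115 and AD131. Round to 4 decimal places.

0.2524

Mismatches occur at site 7 (G→T, transversion), site 16 (T→A, transversion), site 17 (G→A, transition), site 21 (C→A, transversion), site 25 (A→C, transversion), site 27 (T→C, transition).
Of the 6 differences, 2 transitions and 4 transversions over 28 sites: P = 2/28 = 0.071429, Q = 4/28 = 0.142857.
d = −0.5·ln(0.714285) − 0.25·ln(0.714286) = −0.5·(-0.336473) − 0.25·(-0.336472) = 0.2524.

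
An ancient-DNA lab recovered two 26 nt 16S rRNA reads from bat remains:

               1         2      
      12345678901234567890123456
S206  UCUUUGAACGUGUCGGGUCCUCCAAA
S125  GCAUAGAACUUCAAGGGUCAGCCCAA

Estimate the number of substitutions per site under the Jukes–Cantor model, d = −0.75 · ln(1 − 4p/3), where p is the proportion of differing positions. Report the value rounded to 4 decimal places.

0.5393

The sequences differ at positions 1 (U/G), 3 (U/A), 5 (U/A), 10 (G/U), 12 (G/C), 13 (U/A), 14 (C/A), 20 (C/A), 21 (U/G), 24 (A/C).
p = 10/26 = 0.384615.
d = −0.75 · ln(1 − (4/3)·0.384615) = −0.75 · ln(0.487180) = −0.75 · (-0.719122) = 0.5393.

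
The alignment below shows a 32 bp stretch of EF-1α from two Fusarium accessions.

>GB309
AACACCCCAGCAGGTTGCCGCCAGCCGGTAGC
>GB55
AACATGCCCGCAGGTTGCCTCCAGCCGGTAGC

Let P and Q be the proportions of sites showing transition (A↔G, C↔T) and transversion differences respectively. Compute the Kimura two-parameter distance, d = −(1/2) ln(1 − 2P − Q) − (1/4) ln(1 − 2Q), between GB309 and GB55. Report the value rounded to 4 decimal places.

Differing sites — 5:C/T (Ti); 6:C/G (Tv); 9:A/C (Tv); 20:G/T (Tv).
Of the 4 differences, 1 transition and 3 transversions over 32 sites: P = 1/32 = 0.031250, Q = 3/32 = 0.093750.
d = −0.5·ln(0.843750) − 0.25·ln(0.812500) = −0.5·(-0.169899) − 0.25·(-0.207639) = 0.1369.

0.1369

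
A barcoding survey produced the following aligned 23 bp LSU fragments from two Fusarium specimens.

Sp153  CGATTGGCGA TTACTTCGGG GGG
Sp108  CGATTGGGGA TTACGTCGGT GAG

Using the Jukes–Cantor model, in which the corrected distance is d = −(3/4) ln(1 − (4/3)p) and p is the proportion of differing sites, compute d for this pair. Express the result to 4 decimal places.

0.1979

Differing sites — 8:C/G; 15:T/G; 20:G/T; 22:G/A.
p = 4/23 = 0.173913.
d = −0.75 · ln(1 − (4/3)·0.173913) = −0.75 · ln(0.768116) = −0.75 · (-0.263815) = 0.1979.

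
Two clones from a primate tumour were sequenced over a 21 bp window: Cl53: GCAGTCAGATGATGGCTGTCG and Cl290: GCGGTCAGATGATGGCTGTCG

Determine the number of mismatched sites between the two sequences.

1

The sequences differ at position 3 (A/G).
That gives 1 mismatch out of 21 aligned sites, so the Hamming distance is 1.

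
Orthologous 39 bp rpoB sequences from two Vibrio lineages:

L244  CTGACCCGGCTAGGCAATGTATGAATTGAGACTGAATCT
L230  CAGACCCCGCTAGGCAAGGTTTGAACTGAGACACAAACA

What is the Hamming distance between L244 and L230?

9

The sequences differ at positions 2 (T/A), 8 (G/C), 18 (T/G), 21 (A/T), 26 (T/C), 33 (T/A), 34 (G/C), 37 (T/A), 39 (T/A).
That gives 9 mismatches out of 39 aligned sites, so the Hamming distance is 9.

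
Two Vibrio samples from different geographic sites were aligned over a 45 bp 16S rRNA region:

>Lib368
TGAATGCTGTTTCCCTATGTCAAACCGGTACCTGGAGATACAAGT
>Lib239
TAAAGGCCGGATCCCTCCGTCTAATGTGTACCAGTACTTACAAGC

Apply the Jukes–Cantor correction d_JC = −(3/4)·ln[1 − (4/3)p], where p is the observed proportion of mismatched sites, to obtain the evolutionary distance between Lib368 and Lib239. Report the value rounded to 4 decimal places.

0.4819

The sequences differ at positions 2 (G/A), 5 (T/G), 8 (T/C), 10 (T/G), 11 (T/A), 17 (A/C), 18 (T/C), 22 (A/T), 25 (C/T), 26 (C/G), 27 (G/T), 33 (T/A), 35 (G/T), 37 (G/C), 38 (A/T), 45 (T/C).
p = 16/45 = 0.355556.
d = −0.75 · ln(1 − (4/3)·0.355556) = −0.75 · ln(0.525925) = −0.75 · (-0.642597) = 0.4819.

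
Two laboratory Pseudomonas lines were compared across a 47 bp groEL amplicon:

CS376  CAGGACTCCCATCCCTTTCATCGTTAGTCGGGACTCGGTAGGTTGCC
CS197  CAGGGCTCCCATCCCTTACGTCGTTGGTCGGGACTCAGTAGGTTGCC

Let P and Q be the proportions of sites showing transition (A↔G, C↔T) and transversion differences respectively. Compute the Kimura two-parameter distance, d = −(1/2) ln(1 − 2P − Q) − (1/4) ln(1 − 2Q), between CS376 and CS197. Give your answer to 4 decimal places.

0.1172

The sequences differ at positions 5 (A/G, transition), 18 (T/A, transversion), 20 (A/G, transition), 26 (A/G, transition), 37 (G/A, transition).
Of the 5 differences, 4 transitions and 1 transversion over 47 sites: P = 4/47 = 0.085106, Q = 1/47 = 0.021277.
d = −0.5·ln(0.808511) − 0.25·ln(0.957446) = −0.5·(-0.212561) − 0.25·(-0.043486) = 0.1172.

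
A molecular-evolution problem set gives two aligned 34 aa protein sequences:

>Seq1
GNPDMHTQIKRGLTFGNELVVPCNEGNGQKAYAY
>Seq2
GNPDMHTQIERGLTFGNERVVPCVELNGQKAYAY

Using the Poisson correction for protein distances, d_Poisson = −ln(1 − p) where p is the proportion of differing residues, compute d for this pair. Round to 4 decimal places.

0.1252

The sequences differ at positions 10 (K/E), 19 (L/R), 24 (N/V), 26 (G/L).
p = 4/34 = 0.117647.
d = −ln(1 − 0.117647) = −ln(0.882353) = 0.1252.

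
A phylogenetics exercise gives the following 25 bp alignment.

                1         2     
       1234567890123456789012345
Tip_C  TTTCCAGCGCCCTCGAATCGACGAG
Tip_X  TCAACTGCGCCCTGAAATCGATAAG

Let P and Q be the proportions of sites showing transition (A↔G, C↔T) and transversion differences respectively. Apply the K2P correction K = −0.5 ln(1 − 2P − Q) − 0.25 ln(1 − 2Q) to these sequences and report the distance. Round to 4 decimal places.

0.4234

Differing sites — 2:T/C (Ti); 3:T/A (Tv); 4:C/A (Tv); 6:A/T (Tv); 14:C/G (Tv); 15:G/A (Ti); 22:C/T (Ti); 23:G/A (Ti).
Of the 8 differences, 4 transitions and 4 transversions over 25 sites: P = 4/25 = 0.160000, Q = 4/25 = 0.160000.
d = −0.5·ln(0.520000) − 0.25·ln(0.680000) = −0.5·(-0.653926) − 0.25·(-0.385662) = 0.4234.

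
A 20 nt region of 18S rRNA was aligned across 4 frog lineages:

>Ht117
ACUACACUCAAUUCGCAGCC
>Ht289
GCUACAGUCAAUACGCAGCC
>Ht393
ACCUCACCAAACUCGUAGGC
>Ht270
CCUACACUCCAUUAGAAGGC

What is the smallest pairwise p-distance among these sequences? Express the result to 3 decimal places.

0.150

Pairwise Hamming distances:
  Ht117 vs Ht289: 3
  Ht117 vs Ht393: 7
  Ht117 vs Ht270: 5
  Ht289 vs Ht393: 10
  Ht289 vs Ht270: 7
  Ht393 vs Ht270: 9
The smallest is 3 mismatches, between Ht117 and Ht289; p = 3/20 = 0.150.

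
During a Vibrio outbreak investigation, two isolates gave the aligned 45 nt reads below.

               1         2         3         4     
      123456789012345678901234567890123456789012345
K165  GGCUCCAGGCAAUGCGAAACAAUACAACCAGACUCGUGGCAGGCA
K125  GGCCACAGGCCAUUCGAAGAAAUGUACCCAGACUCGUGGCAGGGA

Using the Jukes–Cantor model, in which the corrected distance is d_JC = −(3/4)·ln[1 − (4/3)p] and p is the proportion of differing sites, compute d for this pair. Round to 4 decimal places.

Differing sites — 4:U/C; 5:C/A; 11:A/C; 14:G/U; 19:A/G; 20:C/A; 24:A/G; 25:C/U; 27:A/C; 44:C/G.
p = 10/45 = 0.222222.
d = −0.75 · ln(1 − (4/3)·0.222222) = −0.75 · ln(0.703704) = −0.75 · (-0.351397) = 0.2635.

0.2635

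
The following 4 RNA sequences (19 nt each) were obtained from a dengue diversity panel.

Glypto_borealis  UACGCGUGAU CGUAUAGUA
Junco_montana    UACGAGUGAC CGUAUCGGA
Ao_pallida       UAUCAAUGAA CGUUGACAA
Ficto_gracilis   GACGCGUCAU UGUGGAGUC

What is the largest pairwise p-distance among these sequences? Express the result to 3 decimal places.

0.632

Pairwise Hamming distances:
  Glypto_borealis vs Junco_montana: 4
  Glypto_borealis vs Ao_pallida: 9
  Glypto_borealis vs Ficto_gracilis: 6
  Junco_montana vs Ao_pallida: 9
  Junco_montana vs Ficto_gracilis: 10
  Ao_pallida vs Ficto_gracilis: 12
The largest is 12 mismatches, between Ao_pallida and Ficto_gracilis; p = 12/19 = 0.632.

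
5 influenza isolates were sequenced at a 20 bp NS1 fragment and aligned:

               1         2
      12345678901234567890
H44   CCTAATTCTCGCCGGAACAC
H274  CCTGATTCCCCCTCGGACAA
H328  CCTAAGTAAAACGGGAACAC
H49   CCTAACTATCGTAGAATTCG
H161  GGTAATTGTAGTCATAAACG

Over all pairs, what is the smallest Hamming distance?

Pairwise Hamming distances:
  H44 vs H274: 7
  H44 vs H328: 6
  H44 vs H49: 9
  H44 vs H161: 10
  H274 vs H328: 10
  H274 vs H49: 14
  H274 vs H161: 15
  H328 vs H49: 11
  H328 vs H161: 13
  H49 vs H161: 10
The smallest is 6, between H44 and H328.

6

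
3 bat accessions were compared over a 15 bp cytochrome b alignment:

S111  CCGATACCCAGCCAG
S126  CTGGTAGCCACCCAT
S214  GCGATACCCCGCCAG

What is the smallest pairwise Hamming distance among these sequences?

Pairwise Hamming distances:
  S111 vs S126: 5
  S111 vs S214: 2
  S126 vs S214: 7
The smallest is 2, between S111 and S214.

2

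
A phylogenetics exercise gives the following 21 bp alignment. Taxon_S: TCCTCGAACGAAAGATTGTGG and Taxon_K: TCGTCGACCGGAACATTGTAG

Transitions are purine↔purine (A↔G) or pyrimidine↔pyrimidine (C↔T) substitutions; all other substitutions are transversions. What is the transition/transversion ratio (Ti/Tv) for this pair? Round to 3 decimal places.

0.667

Differing sites — 3:C/G (Tv); 8:A/C (Tv); 11:A/G (Ti); 14:G/C (Tv); 20:G/A (Ti).
Of the 5 differences, 2 transitions and 3 transversions, so Ti/Tv = 2/3 = 0.667.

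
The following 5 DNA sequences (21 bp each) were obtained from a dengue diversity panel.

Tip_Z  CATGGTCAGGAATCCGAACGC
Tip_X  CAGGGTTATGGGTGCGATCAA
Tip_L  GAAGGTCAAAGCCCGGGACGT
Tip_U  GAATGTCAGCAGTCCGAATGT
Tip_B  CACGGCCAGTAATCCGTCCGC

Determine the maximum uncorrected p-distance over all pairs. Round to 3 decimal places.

0.619

Pairwise Hamming distances:
  Tip_Z vs Tip_X: 9
  Tip_Z vs Tip_L: 10
  Tip_Z vs Tip_U: 7
  Tip_Z vs Tip_B: 5
  Tip_X vs Tip_L: 13
  Tip_X vs Tip_U: 12
  Tip_X vs Tip_B: 12
  Tip_L vs Tip_U: 9
  Tip_L vs Tip_B: 12
  Tip_U vs Tip_B: 10
The largest is 13 mismatches, between Tip_X and Tip_L; p = 13/21 = 0.619.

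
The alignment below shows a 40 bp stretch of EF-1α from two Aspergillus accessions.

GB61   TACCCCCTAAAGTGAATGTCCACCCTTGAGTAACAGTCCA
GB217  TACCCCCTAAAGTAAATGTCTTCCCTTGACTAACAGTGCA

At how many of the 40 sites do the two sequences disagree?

5

Differing sites — 14:G/A; 21:C/T; 22:A/T; 30:G/C; 38:C/G.
That gives 5 mismatches out of 40 aligned sites, so the Hamming distance is 5.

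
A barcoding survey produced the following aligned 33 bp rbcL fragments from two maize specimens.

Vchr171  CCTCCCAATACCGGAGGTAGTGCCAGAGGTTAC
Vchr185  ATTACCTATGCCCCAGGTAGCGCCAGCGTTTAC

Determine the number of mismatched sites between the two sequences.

10

Mismatches occur at site 1 (C↔A), site 2 (C↔T), site 4 (C↔A), site 7 (A↔T), site 10 (A↔G), site 13 (G↔C), site 14 (G↔C), site 21 (T↔C), site 27 (A↔C), site 29 (G↔T).
That gives 10 mismatches out of 33 aligned sites, so the Hamming distance is 10.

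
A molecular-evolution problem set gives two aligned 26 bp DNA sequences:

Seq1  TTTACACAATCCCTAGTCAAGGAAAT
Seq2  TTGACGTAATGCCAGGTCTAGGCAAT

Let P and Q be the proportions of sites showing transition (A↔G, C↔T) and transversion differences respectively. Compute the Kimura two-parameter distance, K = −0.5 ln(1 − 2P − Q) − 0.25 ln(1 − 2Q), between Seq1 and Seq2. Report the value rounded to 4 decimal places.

Mismatches occur at site 3 (T↔G, transversion), site 6 (A↔G, transition), site 7 (C↔T, transition), site 11 (C↔G, transversion), site 14 (T↔A, transversion), site 15 (A↔G, transition), site 19 (A↔T, transversion), site 23 (A↔C, transversion).
Of the 8 differences, 3 transitions and 5 transversions over 26 sites: P = 3/26 = 0.115385, Q = 5/26 = 0.192308.
d = −0.5·ln(0.576922) − 0.25·ln(0.615384) = −0.5·(-0.550048) − 0.25·(-0.485509) = 0.3964.

0.3964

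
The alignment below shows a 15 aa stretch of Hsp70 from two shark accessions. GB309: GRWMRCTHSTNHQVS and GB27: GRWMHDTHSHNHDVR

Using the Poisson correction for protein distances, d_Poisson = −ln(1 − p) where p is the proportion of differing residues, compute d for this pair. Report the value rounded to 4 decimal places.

Mismatches occur at site 5 (R→H), site 6 (C→D), site 10 (T→H), site 13 (Q→D), site 15 (S→R).
p = 5/15 = 0.333333.
d = −ln(1 − 0.333333) = −ln(0.666667) = 0.4055.

0.4055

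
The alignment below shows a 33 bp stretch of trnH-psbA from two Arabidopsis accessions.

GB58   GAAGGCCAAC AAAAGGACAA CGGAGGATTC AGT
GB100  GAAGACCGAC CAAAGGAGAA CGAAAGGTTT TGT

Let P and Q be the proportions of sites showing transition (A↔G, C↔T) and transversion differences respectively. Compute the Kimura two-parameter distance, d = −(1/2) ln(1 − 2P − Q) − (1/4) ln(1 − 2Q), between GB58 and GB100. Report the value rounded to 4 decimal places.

The sequences differ at positions 5 (G/A, transition), 8 (A/G, transition), 11 (A/C, transversion), 18 (C/G, transversion), 23 (G/A, transition), 25 (G/A, transition), 27 (A/G, transition), 30 (C/T, transition), 31 (A/T, transversion).
Of the 9 differences, 6 transitions and 3 transversions over 33 sites: P = 6/33 = 0.181818, Q = 3/33 = 0.090909.
d = −0.5·ln(0.545455) − 0.25·ln(0.818182) = −0.5·(-0.606135) − 0.25·(-0.200670) = 0.3532.

0.3532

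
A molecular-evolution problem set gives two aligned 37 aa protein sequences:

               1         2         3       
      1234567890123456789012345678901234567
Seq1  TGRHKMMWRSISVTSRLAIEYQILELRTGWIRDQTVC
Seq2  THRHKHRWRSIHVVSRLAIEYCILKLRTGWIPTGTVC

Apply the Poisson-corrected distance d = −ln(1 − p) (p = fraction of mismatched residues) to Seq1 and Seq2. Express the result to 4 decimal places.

The sequences differ at positions 2 (G/H), 6 (M/H), 7 (M/R), 12 (S/H), 14 (T/V), 22 (Q/C), 25 (E/K), 32 (R/P), 33 (D/T), 34 (Q/G).
p = 10/37 = 0.270270.
d = −ln(1 − 0.270270) = −ln(0.729730) = 0.3151.

0.3151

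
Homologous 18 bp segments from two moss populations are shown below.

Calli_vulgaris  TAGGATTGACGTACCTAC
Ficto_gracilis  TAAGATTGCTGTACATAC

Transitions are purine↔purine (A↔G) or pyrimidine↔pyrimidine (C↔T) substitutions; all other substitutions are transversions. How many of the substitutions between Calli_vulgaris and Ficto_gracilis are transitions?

2

The sequences differ at positions 3 (G/A, transition), 9 (A/C, transversion), 10 (C/T, transition), 15 (C/A, transversion).
Of the 4 differences, 2 transitions and 2 transversions, so the answer is 2.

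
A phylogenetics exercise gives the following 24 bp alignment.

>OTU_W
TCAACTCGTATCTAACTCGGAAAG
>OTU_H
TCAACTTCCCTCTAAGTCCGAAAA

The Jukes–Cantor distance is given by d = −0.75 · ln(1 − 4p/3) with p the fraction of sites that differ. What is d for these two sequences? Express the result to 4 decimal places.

Differing sites — 7:C/T; 8:G/C; 9:T/C; 10:A/C; 16:C/G; 19:G/C; 24:G/A.
p = 7/24 = 0.291667.
d = −0.75 · ln(1 − (4/3)·0.291667) = −0.75 · ln(0.611111) = −0.75 · (-0.492477) = 0.3694.

0.3694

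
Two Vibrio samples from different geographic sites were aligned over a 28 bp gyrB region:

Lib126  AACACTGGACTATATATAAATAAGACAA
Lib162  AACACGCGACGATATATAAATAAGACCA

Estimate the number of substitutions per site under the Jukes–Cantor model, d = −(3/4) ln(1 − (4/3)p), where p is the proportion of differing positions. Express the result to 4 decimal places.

0.1585

Differing sites — 6:T/G; 7:G/C; 11:T/G; 27:A/C.
p = 4/28 = 0.142857.
d = −0.75 · ln(1 − (4/3)·0.142857) = −0.75 · ln(0.809524) = −0.75 · (-0.211309) = 0.1585.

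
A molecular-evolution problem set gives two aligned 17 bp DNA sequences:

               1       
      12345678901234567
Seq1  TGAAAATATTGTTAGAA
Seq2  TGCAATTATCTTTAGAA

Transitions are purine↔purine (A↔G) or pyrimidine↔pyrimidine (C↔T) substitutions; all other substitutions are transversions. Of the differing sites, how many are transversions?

Differing sites — 3:A/C (Tv); 6:A/T (Tv); 10:T/C (Ti); 11:G/T (Tv).
Of the 4 differences, 1 transition and 3 transversions, so the answer is 3.

3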